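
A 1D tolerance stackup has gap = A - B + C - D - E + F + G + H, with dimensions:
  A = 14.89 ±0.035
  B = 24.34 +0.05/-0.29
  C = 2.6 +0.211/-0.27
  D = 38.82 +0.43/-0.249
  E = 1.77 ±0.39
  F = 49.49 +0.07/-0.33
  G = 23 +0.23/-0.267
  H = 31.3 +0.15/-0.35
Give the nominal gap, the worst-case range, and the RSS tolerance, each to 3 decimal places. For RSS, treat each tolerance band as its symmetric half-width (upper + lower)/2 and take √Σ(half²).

nominal=56.350 wc=[54.228,57.975] rss=0.721

Stack each dimension's contribution:
  +A: nom +14.890 → Σnom=14.890; wc +0.035/-0.035 → slack +0.035/-0.035; half-tol=0.035, Σhalf²=0.001225
  -B: nom -24.340 → Σnom=-9.450; wc +0.290/-0.050 → slack +0.325/-0.085; half-tol=0.170, Σhalf²=0.030125
  +C: nom +2.600 → Σnom=-6.850; wc +0.211/-0.270 → slack +0.536/-0.355; half-tol=0.240, Σhalf²=0.087965
  -D: nom -38.820 → Σnom=-45.670; wc +0.249/-0.430 → slack +0.785/-0.785; half-tol=0.340, Σhalf²=0.203226
  -E: nom -1.770 → Σnom=-47.440; wc +0.390/-0.390 → slack +1.175/-1.175; half-tol=0.390, Σhalf²=0.355326
  +F: nom +49.490 → Σnom=2.050; wc +0.070/-0.330 → slack +1.245/-1.505; half-tol=0.200, Σhalf²=0.395325
  +G: nom +23.000 → Σnom=25.050; wc +0.230/-0.267 → slack +1.475/-1.772; half-tol=0.248, Σhalf²=0.457078
  +H: nom +31.300 → Σnom=56.350; wc +0.150/-0.350 → slack +1.625/-2.122; half-tol=0.250, Σhalf²=0.519578
Nominal = 56.350. Worst-case = [56.350 - 2.122, 56.350 + 1.625] = [54.228, 57.975]. RSS = √0.519578 = 0.721.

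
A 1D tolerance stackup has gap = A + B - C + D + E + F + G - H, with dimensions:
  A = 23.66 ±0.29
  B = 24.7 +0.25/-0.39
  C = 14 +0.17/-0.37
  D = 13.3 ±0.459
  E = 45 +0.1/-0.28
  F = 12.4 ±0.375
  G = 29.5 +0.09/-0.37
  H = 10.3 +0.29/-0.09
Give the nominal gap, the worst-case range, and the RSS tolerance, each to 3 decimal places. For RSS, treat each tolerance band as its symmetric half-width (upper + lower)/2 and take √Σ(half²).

nominal=124.260 wc=[121.636,126.284] rss=0.858

Stack each dimension's contribution:
  +A: nom +23.660 → Σnom=23.660; wc +0.290/-0.290 → slack +0.290/-0.290; half-tol=0.290, Σhalf²=0.084100
  +B: nom +24.700 → Σnom=48.360; wc +0.250/-0.390 → slack +0.540/-0.680; half-tol=0.320, Σhalf²=0.186500
  -C: nom -14.000 → Σnom=34.360; wc +0.370/-0.170 → slack +0.910/-0.850; half-tol=0.270, Σhalf²=0.259400
  +D: nom +13.300 → Σnom=47.660; wc +0.459/-0.459 → slack +1.369/-1.309; half-tol=0.459, Σhalf²=0.470081
  +E: nom +45.000 → Σnom=92.660; wc +0.100/-0.280 → slack +1.469/-1.589; half-tol=0.190, Σhalf²=0.506181
  +F: nom +12.400 → Σnom=105.060; wc +0.375/-0.375 → slack +1.844/-1.964; half-tol=0.375, Σhalf²=0.646806
  +G: nom +29.500 → Σnom=134.560; wc +0.090/-0.370 → slack +1.934/-2.334; half-tol=0.230, Σhalf²=0.699706
  -H: nom -10.300 → Σnom=124.260; wc +0.090/-0.290 → slack +2.024/-2.624; half-tol=0.190, Σhalf²=0.735806
Nominal = 124.260. Worst-case = [124.260 - 2.624, 124.260 + 2.024] = [121.636, 126.284]. RSS = √0.735806 = 0.858.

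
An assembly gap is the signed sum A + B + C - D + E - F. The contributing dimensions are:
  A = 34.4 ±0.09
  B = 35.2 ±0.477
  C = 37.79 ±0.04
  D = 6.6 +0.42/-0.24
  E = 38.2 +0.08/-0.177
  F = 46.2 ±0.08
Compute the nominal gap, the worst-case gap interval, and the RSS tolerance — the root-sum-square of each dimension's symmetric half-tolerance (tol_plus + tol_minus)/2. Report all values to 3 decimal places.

Stack each dimension's contribution:
  +A: nom +34.400 → Σnom=34.400; wc +0.090/-0.090 → slack +0.090/-0.090; half-tol=0.090, Σhalf²=0.008100
  +B: nom +35.200 → Σnom=69.600; wc +0.477/-0.477 → slack +0.567/-0.567; half-tol=0.477, Σhalf²=0.235629
  +C: nom +37.790 → Σnom=107.390; wc +0.040/-0.040 → slack +0.607/-0.607; half-tol=0.040, Σhalf²=0.237229
  -D: nom -6.600 → Σnom=100.790; wc +0.240/-0.420 → slack +0.847/-1.027; half-tol=0.330, Σhalf²=0.346129
  +E: nom +38.200 → Σnom=138.990; wc +0.080/-0.177 → slack +0.927/-1.204; half-tol=0.129, Σhalf²=0.362641
  -F: nom -46.200 → Σnom=92.790; wc +0.080/-0.080 → slack +1.007/-1.284; half-tol=0.080, Σhalf²=0.369041
Nominal = 92.790. Worst-case = [92.790 - 1.284, 92.790 + 1.007] = [91.506, 93.797]. RSS = √0.369041 = 0.607.

nominal=92.790 wc=[91.506,93.797] rss=0.607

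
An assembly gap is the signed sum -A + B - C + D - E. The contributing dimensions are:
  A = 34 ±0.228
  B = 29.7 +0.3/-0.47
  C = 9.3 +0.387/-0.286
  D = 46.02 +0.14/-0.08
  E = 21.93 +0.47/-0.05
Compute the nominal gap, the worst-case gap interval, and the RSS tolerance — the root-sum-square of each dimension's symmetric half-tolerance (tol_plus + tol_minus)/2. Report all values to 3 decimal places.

nominal=10.490 wc=[8.855,11.494] rss=0.627

Stack each dimension's contribution:
  -A: nom -34.000 → Σnom=-34.000; wc +0.228/-0.228 → slack +0.228/-0.228; half-tol=0.228, Σhalf²=0.051984
  +B: nom +29.700 → Σnom=-4.300; wc +0.300/-0.470 → slack +0.528/-0.698; half-tol=0.385, Σhalf²=0.200209
  -C: nom -9.300 → Σnom=-13.600; wc +0.286/-0.387 → slack +0.814/-1.085; half-tol=0.337, Σhalf²=0.313441
  +D: nom +46.020 → Σnom=32.420; wc +0.140/-0.080 → slack +0.954/-1.165; half-tol=0.110, Σhalf²=0.325541
  -E: nom -21.930 → Σnom=10.490; wc +0.050/-0.470 → slack +1.004/-1.635; half-tol=0.260, Σhalf²=0.393141
Nominal = 10.490. Worst-case = [10.490 - 1.635, 10.490 + 1.004] = [8.855, 11.494]. RSS = √0.393141 = 0.627.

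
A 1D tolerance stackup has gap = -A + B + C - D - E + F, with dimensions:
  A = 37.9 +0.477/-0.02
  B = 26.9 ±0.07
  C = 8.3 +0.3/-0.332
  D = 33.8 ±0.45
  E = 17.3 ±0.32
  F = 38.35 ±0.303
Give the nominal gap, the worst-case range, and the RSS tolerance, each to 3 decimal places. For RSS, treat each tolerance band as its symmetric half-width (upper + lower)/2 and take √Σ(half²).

nominal=-15.450 wc=[-17.402,-13.987] rss=0.750

Stack each dimension's contribution:
  -A: nom -37.900 → Σnom=-37.900; wc +0.020/-0.477 → slack +0.020/-0.477; half-tol=0.248, Σhalf²=0.061752
  +B: nom +26.900 → Σnom=-11.000; wc +0.070/-0.070 → slack +0.090/-0.547; half-tol=0.070, Σhalf²=0.066652
  +C: nom +8.300 → Σnom=-2.700; wc +0.300/-0.332 → slack +0.390/-0.879; half-tol=0.316, Σhalf²=0.166508
  -D: nom -33.800 → Σnom=-36.500; wc +0.450/-0.450 → slack +0.840/-1.329; half-tol=0.450, Σhalf²=0.369008
  -E: nom -17.300 → Σnom=-53.800; wc +0.320/-0.320 → slack +1.160/-1.649; half-tol=0.320, Σhalf²=0.471408
  +F: nom +38.350 → Σnom=-15.450; wc +0.303/-0.303 → slack +1.463/-1.952; half-tol=0.303, Σhalf²=0.563217
Nominal = -15.450. Worst-case = [-15.450 - 1.952, -15.450 + 1.463] = [-17.402, -13.987]. RSS = √0.563217 = 0.750.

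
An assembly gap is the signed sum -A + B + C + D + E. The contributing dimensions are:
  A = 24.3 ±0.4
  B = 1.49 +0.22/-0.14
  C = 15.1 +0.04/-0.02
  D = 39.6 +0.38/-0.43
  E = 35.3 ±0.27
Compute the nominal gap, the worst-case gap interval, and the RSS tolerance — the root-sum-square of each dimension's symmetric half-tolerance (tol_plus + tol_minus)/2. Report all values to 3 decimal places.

Stack each dimension's contribution:
  -A: nom -24.300 → Σnom=-24.300; wc +0.400/-0.400 → slack +0.400/-0.400; half-tol=0.400, Σhalf²=0.160000
  +B: nom +1.490 → Σnom=-22.810; wc +0.220/-0.140 → slack +0.620/-0.540; half-tol=0.180, Σhalf²=0.192400
  +C: nom +15.100 → Σnom=-7.710; wc +0.040/-0.020 → slack +0.660/-0.560; half-tol=0.030, Σhalf²=0.193300
  +D: nom +39.600 → Σnom=31.890; wc +0.380/-0.430 → slack +1.040/-0.990; half-tol=0.405, Σhalf²=0.357325
  +E: nom +35.300 → Σnom=67.190; wc +0.270/-0.270 → slack +1.310/-1.260; half-tol=0.270, Σhalf²=0.430225
Nominal = 67.190. Worst-case = [67.190 - 1.260, 67.190 + 1.310] = [65.930, 68.500]. RSS = √0.430225 = 0.656.

nominal=67.190 wc=[65.930,68.500] rss=0.656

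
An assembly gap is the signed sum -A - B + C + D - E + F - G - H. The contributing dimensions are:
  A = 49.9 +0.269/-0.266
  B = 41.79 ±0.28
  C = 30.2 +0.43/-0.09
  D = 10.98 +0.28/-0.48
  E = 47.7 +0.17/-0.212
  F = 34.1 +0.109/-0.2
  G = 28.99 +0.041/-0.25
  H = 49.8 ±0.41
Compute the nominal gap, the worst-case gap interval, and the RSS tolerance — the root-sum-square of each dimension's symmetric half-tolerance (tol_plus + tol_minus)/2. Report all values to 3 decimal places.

nominal=-142.900 wc=[-144.840,-140.663] rss=0.782

Stack each dimension's contribution:
  -A: nom -49.900 → Σnom=-49.900; wc +0.266/-0.269 → slack +0.266/-0.269; half-tol=0.268, Σhalf²=0.071556
  -B: nom -41.790 → Σnom=-91.690; wc +0.280/-0.280 → slack +0.546/-0.549; half-tol=0.280, Σhalf²=0.149956
  +C: nom +30.200 → Σnom=-61.490; wc +0.430/-0.090 → slack +0.976/-0.639; half-tol=0.260, Σhalf²=0.217556
  +D: nom +10.980 → Σnom=-50.510; wc +0.280/-0.480 → slack +1.256/-1.119; half-tol=0.380, Σhalf²=0.361956
  -E: nom -47.700 → Σnom=-98.210; wc +0.212/-0.170 → slack +1.468/-1.289; half-tol=0.191, Σhalf²=0.398437
  +F: nom +34.100 → Σnom=-64.110; wc +0.109/-0.200 → slack +1.577/-1.489; half-tol=0.154, Σhalf²=0.422307
  -G: nom -28.990 → Σnom=-93.100; wc +0.250/-0.041 → slack +1.827/-1.530; half-tol=0.145, Σhalf²=0.443478
  -H: nom -49.800 → Σnom=-142.900; wc +0.410/-0.410 → slack +2.237/-1.940; half-tol=0.410, Σhalf²=0.611578
Nominal = -142.900. Worst-case = [-142.900 - 1.940, -142.900 + 2.237] = [-144.840, -140.663]. RSS = √0.611578 = 0.782.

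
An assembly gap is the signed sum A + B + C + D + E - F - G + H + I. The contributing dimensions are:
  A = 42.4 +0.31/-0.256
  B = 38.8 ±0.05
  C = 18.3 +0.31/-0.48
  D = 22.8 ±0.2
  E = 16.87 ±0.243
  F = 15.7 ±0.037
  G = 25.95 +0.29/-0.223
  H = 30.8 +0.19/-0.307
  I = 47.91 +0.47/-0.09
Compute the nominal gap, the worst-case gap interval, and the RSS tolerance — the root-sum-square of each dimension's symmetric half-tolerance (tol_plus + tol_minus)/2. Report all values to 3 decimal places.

nominal=176.230 wc=[174.277,178.263] rss=0.738

Stack each dimension's contribution:
  +A: nom +42.400 → Σnom=42.400; wc +0.310/-0.256 → slack +0.310/-0.256; half-tol=0.283, Σhalf²=0.080089
  +B: nom +38.800 → Σnom=81.200; wc +0.050/-0.050 → slack +0.360/-0.306; half-tol=0.050, Σhalf²=0.082589
  +C: nom +18.300 → Σnom=99.500; wc +0.310/-0.480 → slack +0.670/-0.786; half-tol=0.395, Σhalf²=0.238614
  +D: nom +22.800 → Σnom=122.300; wc +0.200/-0.200 → slack +0.870/-0.986; half-tol=0.200, Σhalf²=0.278614
  +E: nom +16.870 → Σnom=139.170; wc +0.243/-0.243 → slack +1.113/-1.229; half-tol=0.243, Σhalf²=0.337663
  -F: nom -15.700 → Σnom=123.470; wc +0.037/-0.037 → slack +1.150/-1.266; half-tol=0.037, Σhalf²=0.339032
  -G: nom -25.950 → Σnom=97.520; wc +0.223/-0.290 → slack +1.373/-1.556; half-tol=0.257, Σhalf²=0.404824
  +H: nom +30.800 → Σnom=128.320; wc +0.190/-0.307 → slack +1.563/-1.863; half-tol=0.248, Σhalf²=0.466577
  +I: nom +47.910 → Σnom=176.230; wc +0.470/-0.090 → slack +2.033/-1.953; half-tol=0.280, Σhalf²=0.544977
Nominal = 176.230. Worst-case = [176.230 - 1.953, 176.230 + 2.033] = [174.277, 178.263]. RSS = √0.544977 = 0.738.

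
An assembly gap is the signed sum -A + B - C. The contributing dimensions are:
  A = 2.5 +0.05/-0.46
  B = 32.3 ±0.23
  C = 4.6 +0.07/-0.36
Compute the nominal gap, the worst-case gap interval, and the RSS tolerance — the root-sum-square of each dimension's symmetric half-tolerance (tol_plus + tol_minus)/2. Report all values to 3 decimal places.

nominal=25.200 wc=[24.850,26.250] rss=0.405

Stack each dimension's contribution:
  -A: nom -2.500 → Σnom=-2.500; wc +0.460/-0.050 → slack +0.460/-0.050; half-tol=0.255, Σhalf²=0.065025
  +B: nom +32.300 → Σnom=29.800; wc +0.230/-0.230 → slack +0.690/-0.280; half-tol=0.230, Σhalf²=0.117925
  -C: nom -4.600 → Σnom=25.200; wc +0.360/-0.070 → slack +1.050/-0.350; half-tol=0.215, Σhalf²=0.164150
Nominal = 25.200. Worst-case = [25.200 - 0.350, 25.200 + 1.050] = [24.850, 26.250]. RSS = √0.164150 = 0.405.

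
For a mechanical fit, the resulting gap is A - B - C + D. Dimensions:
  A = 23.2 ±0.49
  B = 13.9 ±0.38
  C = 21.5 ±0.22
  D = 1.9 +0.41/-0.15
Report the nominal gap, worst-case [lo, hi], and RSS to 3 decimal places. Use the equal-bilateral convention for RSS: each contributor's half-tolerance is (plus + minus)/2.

Stack each dimension's contribution:
  +A: nom +23.200 → Σnom=23.200; wc +0.490/-0.490 → slack +0.490/-0.490; half-tol=0.490, Σhalf²=0.240100
  -B: nom -13.900 → Σnom=9.300; wc +0.380/-0.380 → slack +0.870/-0.870; half-tol=0.380, Σhalf²=0.384500
  -C: nom -21.500 → Σnom=-12.200; wc +0.220/-0.220 → slack +1.090/-1.090; half-tol=0.220, Σhalf²=0.432900
  +D: nom +1.900 → Σnom=-10.300; wc +0.410/-0.150 → slack +1.500/-1.240; half-tol=0.280, Σhalf²=0.511300
Nominal = -10.300. Worst-case = [-10.300 - 1.240, -10.300 + 1.500] = [-11.540, -8.800]. RSS = √0.511300 = 0.715.

nominal=-10.300 wc=[-11.540,-8.800] rss=0.715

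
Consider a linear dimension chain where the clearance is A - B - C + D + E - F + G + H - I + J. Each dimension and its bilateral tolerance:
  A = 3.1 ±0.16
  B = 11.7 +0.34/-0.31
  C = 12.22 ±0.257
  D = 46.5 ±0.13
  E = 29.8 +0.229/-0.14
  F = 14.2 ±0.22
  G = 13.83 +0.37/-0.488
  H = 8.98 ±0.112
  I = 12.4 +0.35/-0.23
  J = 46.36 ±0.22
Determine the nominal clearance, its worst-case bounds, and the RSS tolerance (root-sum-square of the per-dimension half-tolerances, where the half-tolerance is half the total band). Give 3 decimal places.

Stack each dimension's contribution:
  +A: nom +3.100 → Σnom=3.100; wc +0.160/-0.160 → slack +0.160/-0.160; half-tol=0.160, Σhalf²=0.025600
  -B: nom -11.700 → Σnom=-8.600; wc +0.310/-0.340 → slack +0.470/-0.500; half-tol=0.325, Σhalf²=0.131225
  -C: nom -12.220 → Σnom=-20.820; wc +0.257/-0.257 → slack +0.727/-0.757; half-tol=0.257, Σhalf²=0.197274
  +D: nom +46.500 → Σnom=25.680; wc +0.130/-0.130 → slack +0.857/-0.887; half-tol=0.130, Σhalf²=0.214174
  +E: nom +29.800 → Σnom=55.480; wc +0.229/-0.140 → slack +1.086/-1.027; half-tol=0.184, Σhalf²=0.248214
  -F: nom -14.200 → Σnom=41.280; wc +0.220/-0.220 → slack +1.306/-1.247; half-tol=0.220, Σhalf²=0.296614
  +G: nom +13.830 → Σnom=55.110; wc +0.370/-0.488 → slack +1.676/-1.735; half-tol=0.429, Σhalf²=0.480655
  +H: nom +8.980 → Σnom=64.090; wc +0.112/-0.112 → slack +1.788/-1.847; half-tol=0.112, Σhalf²=0.493199
  -I: nom -12.400 → Σnom=51.690; wc +0.230/-0.350 → slack +2.018/-2.197; half-tol=0.290, Σhalf²=0.577299
  +J: nom +46.360 → Σnom=98.050; wc +0.220/-0.220 → slack +2.238/-2.417; half-tol=0.220, Σhalf²=0.625699
Nominal = 98.050. Worst-case = [98.050 - 2.417, 98.050 + 2.238] = [95.633, 100.288]. RSS = √0.625699 = 0.791.

nominal=98.050 wc=[95.633,100.288] rss=0.791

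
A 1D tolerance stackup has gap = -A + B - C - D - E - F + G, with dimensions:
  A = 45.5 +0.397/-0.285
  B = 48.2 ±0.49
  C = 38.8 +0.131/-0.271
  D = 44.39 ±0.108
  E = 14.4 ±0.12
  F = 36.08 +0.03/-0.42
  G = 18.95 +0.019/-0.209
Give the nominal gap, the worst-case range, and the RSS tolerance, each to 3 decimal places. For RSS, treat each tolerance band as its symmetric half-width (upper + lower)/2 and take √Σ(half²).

nominal=-112.020 wc=[-113.505,-110.307] rss=0.697

Stack each dimension's contribution:
  -A: nom -45.500 → Σnom=-45.500; wc +0.285/-0.397 → slack +0.285/-0.397; half-tol=0.341, Σhalf²=0.116281
  +B: nom +48.200 → Σnom=2.700; wc +0.490/-0.490 → slack +0.775/-0.887; half-tol=0.490, Σhalf²=0.356381
  -C: nom -38.800 → Σnom=-36.100; wc +0.271/-0.131 → slack +1.046/-1.018; half-tol=0.201, Σhalf²=0.396782
  -D: nom -44.390 → Σnom=-80.490; wc +0.108/-0.108 → slack +1.154/-1.126; half-tol=0.108, Σhalf²=0.408446
  -E: nom -14.400 → Σnom=-94.890; wc +0.120/-0.120 → slack +1.274/-1.246; half-tol=0.120, Σhalf²=0.422846
  -F: nom -36.080 → Σnom=-130.970; wc +0.420/-0.030 → slack +1.694/-1.276; half-tol=0.225, Σhalf²=0.473471
  +G: nom +18.950 → Σnom=-112.020; wc +0.019/-0.209 → slack +1.713/-1.485; half-tol=0.114, Σhalf²=0.486467
Nominal = -112.020. Worst-case = [-112.020 - 1.485, -112.020 + 1.713] = [-113.505, -110.307]. RSS = √0.486467 = 0.697.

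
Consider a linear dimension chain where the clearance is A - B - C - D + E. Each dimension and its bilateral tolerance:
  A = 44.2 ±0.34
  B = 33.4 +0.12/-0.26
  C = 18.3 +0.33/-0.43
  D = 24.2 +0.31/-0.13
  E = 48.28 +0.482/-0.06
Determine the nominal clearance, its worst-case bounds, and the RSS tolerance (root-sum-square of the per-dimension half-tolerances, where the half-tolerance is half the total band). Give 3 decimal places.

Stack each dimension's contribution:
  +A: nom +44.200 → Σnom=44.200; wc +0.340/-0.340 → slack +0.340/-0.340; half-tol=0.340, Σhalf²=0.115600
  -B: nom -33.400 → Σnom=10.800; wc +0.260/-0.120 → slack +0.600/-0.460; half-tol=0.190, Σhalf²=0.151700
  -C: nom -18.300 → Σnom=-7.500; wc +0.430/-0.330 → slack +1.030/-0.790; half-tol=0.380, Σhalf²=0.296100
  -D: nom -24.200 → Σnom=-31.700; wc +0.130/-0.310 → slack +1.160/-1.100; half-tol=0.220, Σhalf²=0.344500
  +E: nom +48.280 → Σnom=16.580; wc +0.482/-0.060 → slack +1.642/-1.160; half-tol=0.271, Σhalf²=0.417941
Nominal = 16.580. Worst-case = [16.580 - 1.160, 16.580 + 1.642] = [15.420, 18.222]. RSS = √0.417941 = 0.646.

nominal=16.580 wc=[15.420,18.222] rss=0.646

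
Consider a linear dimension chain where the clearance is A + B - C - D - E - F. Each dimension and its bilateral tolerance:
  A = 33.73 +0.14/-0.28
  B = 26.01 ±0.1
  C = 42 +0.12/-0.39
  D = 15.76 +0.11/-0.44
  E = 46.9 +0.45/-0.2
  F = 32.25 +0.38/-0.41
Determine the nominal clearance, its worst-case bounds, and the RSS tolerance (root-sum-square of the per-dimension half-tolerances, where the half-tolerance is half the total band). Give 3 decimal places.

nominal=-77.170 wc=[-78.610,-75.490] rss=0.676

Stack each dimension's contribution:
  +A: nom +33.730 → Σnom=33.730; wc +0.140/-0.280 → slack +0.140/-0.280; half-tol=0.210, Σhalf²=0.044100
  +B: nom +26.010 → Σnom=59.740; wc +0.100/-0.100 → slack +0.240/-0.380; half-tol=0.100, Σhalf²=0.054100
  -C: nom -42.000 → Σnom=17.740; wc +0.390/-0.120 → slack +0.630/-0.500; half-tol=0.255, Σhalf²=0.119125
  -D: nom -15.760 → Σnom=1.980; wc +0.440/-0.110 → slack +1.070/-0.610; half-tol=0.275, Σhalf²=0.194750
  -E: nom -46.900 → Σnom=-44.920; wc +0.200/-0.450 → slack +1.270/-1.060; half-tol=0.325, Σhalf²=0.300375
  -F: nom -32.250 → Σnom=-77.170; wc +0.410/-0.380 → slack +1.680/-1.440; half-tol=0.395, Σhalf²=0.456400
Nominal = -77.170. Worst-case = [-77.170 - 1.440, -77.170 + 1.680] = [-78.610, -75.490]. RSS = √0.456400 = 0.676.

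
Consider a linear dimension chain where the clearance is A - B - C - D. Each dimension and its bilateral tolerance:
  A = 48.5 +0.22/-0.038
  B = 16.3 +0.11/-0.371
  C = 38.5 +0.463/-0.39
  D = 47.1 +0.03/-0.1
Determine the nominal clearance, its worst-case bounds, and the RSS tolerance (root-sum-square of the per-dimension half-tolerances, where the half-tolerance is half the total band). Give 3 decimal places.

nominal=-53.400 wc=[-54.041,-52.319] rss=0.510

Stack each dimension's contribution:
  +A: nom +48.500 → Σnom=48.500; wc +0.220/-0.038 → slack +0.220/-0.038; half-tol=0.129, Σhalf²=0.016641
  -B: nom -16.300 → Σnom=32.200; wc +0.371/-0.110 → slack +0.591/-0.148; half-tol=0.240, Σhalf²=0.074481
  -C: nom -38.500 → Σnom=-6.300; wc +0.390/-0.463 → slack +0.981/-0.611; half-tol=0.426, Σhalf²=0.256383
  -D: nom -47.100 → Σnom=-53.400; wc +0.100/-0.030 → slack +1.081/-0.641; half-tol=0.065, Σhalf²=0.260608
Nominal = -53.400. Worst-case = [-53.400 - 0.641, -53.400 + 1.081] = [-54.041, -52.319]. RSS = √0.260608 = 0.510.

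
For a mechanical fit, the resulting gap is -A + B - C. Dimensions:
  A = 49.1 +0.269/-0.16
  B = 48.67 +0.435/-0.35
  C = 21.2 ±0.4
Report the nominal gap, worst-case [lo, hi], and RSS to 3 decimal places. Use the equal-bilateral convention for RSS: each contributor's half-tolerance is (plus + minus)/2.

Stack each dimension's contribution:
  -A: nom -49.100 → Σnom=-49.100; wc +0.160/-0.269 → slack +0.160/-0.269; half-tol=0.215, Σhalf²=0.046010
  +B: nom +48.670 → Σnom=-0.430; wc +0.435/-0.350 → slack +0.595/-0.619; half-tol=0.392, Σhalf²=0.200066
  -C: nom -21.200 → Σnom=-21.630; wc +0.400/-0.400 → slack +0.995/-1.019; half-tol=0.400, Σhalf²=0.360067
Nominal = -21.630. Worst-case = [-21.630 - 1.019, -21.630 + 0.995] = [-22.649, -20.635]. RSS = √0.360067 = 0.600.

nominal=-21.630 wc=[-22.649,-20.635] rss=0.600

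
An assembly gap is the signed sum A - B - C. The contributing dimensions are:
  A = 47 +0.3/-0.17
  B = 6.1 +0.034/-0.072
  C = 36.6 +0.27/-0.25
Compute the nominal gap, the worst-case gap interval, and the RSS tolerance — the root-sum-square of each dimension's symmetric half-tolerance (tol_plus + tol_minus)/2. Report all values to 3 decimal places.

nominal=4.300 wc=[3.826,4.922] rss=0.354

Stack each dimension's contribution:
  +A: nom +47.000 → Σnom=47.000; wc +0.300/-0.170 → slack +0.300/-0.170; half-tol=0.235, Σhalf²=0.055225
  -B: nom -6.100 → Σnom=40.900; wc +0.072/-0.034 → slack +0.372/-0.204; half-tol=0.053, Σhalf²=0.058034
  -C: nom -36.600 → Σnom=4.300; wc +0.250/-0.270 → slack +0.622/-0.474; half-tol=0.260, Σhalf²=0.125634
Nominal = 4.300. Worst-case = [4.300 - 0.474, 4.300 + 0.622] = [3.826, 4.922]. RSS = √0.125634 = 0.354.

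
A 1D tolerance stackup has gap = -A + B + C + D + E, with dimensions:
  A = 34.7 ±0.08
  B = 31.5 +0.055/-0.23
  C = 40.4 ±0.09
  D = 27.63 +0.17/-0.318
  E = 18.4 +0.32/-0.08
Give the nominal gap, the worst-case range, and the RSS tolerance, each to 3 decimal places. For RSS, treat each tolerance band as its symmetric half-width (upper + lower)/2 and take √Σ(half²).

Stack each dimension's contribution:
  -A: nom -34.700 → Σnom=-34.700; wc +0.080/-0.080 → slack +0.080/-0.080; half-tol=0.080, Σhalf²=0.006400
  +B: nom +31.500 → Σnom=-3.200; wc +0.055/-0.230 → slack +0.135/-0.310; half-tol=0.143, Σhalf²=0.026706
  +C: nom +40.400 → Σnom=37.200; wc +0.090/-0.090 → slack +0.225/-0.400; half-tol=0.090, Σhalf²=0.034806
  +D: nom +27.630 → Σnom=64.830; wc +0.170/-0.318 → slack +0.395/-0.718; half-tol=0.244, Σhalf²=0.094342
  +E: nom +18.400 → Σnom=83.230; wc +0.320/-0.080 → slack +0.715/-0.798; half-tol=0.200, Σhalf²=0.134342
Nominal = 83.230. Worst-case = [83.230 - 0.798, 83.230 + 0.715] = [82.432, 83.945]. RSS = √0.134342 = 0.367.

nominal=83.230 wc=[82.432,83.945] rss=0.367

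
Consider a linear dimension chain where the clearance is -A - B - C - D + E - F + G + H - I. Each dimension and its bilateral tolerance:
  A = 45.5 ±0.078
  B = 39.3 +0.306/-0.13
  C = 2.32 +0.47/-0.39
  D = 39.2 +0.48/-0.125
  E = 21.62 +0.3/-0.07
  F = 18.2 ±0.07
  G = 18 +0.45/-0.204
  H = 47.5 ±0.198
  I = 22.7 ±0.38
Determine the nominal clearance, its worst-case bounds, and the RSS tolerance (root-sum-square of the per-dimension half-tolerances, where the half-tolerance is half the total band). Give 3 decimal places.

nominal=-80.100 wc=[-82.356,-77.979] rss=0.812

Stack each dimension's contribution:
  -A: nom -45.500 → Σnom=-45.500; wc +0.078/-0.078 → slack +0.078/-0.078; half-tol=0.078, Σhalf²=0.006084
  -B: nom -39.300 → Σnom=-84.800; wc +0.130/-0.306 → slack +0.208/-0.384; half-tol=0.218, Σhalf²=0.053608
  -C: nom -2.320 → Σnom=-87.120; wc +0.390/-0.470 → slack +0.598/-0.854; half-tol=0.430, Σhalf²=0.238508
  -D: nom -39.200 → Σnom=-126.320; wc +0.125/-0.480 → slack +0.723/-1.334; half-tol=0.302, Σhalf²=0.330014
  +E: nom +21.620 → Σnom=-104.700; wc +0.300/-0.070 → slack +1.023/-1.404; half-tol=0.185, Σhalf²=0.364239
  -F: nom -18.200 → Σnom=-122.900; wc +0.070/-0.070 → slack +1.093/-1.474; half-tol=0.070, Σhalf²=0.369139
  +G: nom +18.000 → Σnom=-104.900; wc +0.450/-0.204 → slack +1.543/-1.678; half-tol=0.327, Σhalf²=0.476068
  +H: nom +47.500 → Σnom=-57.400; wc +0.198/-0.198 → slack +1.741/-1.876; half-tol=0.198, Σhalf²=0.515272
  -I: nom -22.700 → Σnom=-80.100; wc +0.380/-0.380 → slack +2.121/-2.256; half-tol=0.380, Σhalf²=0.659672
Nominal = -80.100. Worst-case = [-80.100 - 2.256, -80.100 + 2.121] = [-82.356, -77.979]. RSS = √0.659672 = 0.812.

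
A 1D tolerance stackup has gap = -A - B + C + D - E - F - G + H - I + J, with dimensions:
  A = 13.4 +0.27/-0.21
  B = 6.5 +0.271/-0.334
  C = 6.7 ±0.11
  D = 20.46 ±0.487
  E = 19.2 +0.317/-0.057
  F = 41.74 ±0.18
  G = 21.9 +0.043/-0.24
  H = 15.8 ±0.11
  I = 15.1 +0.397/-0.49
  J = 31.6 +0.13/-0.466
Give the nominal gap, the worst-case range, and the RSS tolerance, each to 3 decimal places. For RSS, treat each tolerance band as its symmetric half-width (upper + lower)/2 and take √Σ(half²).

Stack each dimension's contribution:
  -A: nom -13.400 → Σnom=-13.400; wc +0.210/-0.270 → slack +0.210/-0.270; half-tol=0.240, Σhalf²=0.057600
  -B: nom -6.500 → Σnom=-19.900; wc +0.334/-0.271 → slack +0.544/-0.541; half-tol=0.302, Σhalf²=0.149106
  +C: nom +6.700 → Σnom=-13.200; wc +0.110/-0.110 → slack +0.654/-0.651; half-tol=0.110, Σhalf²=0.161206
  +D: nom +20.460 → Σnom=7.260; wc +0.487/-0.487 → slack +1.141/-1.138; half-tol=0.487, Σhalf²=0.398375
  -E: nom -19.200 → Σnom=-11.940; wc +0.057/-0.317 → slack +1.198/-1.455; half-tol=0.187, Σhalf²=0.433344
  -F: nom -41.740 → Σnom=-53.680; wc +0.180/-0.180 → slack +1.378/-1.635; half-tol=0.180, Σhalf²=0.465744
  -G: nom -21.900 → Σnom=-75.580; wc +0.240/-0.043 → slack +1.618/-1.678; half-tol=0.141, Σhalf²=0.485766
  +H: nom +15.800 → Σnom=-59.780; wc +0.110/-0.110 → slack +1.728/-1.788; half-tol=0.110, Σhalf²=0.497866
  -I: nom -15.100 → Σnom=-74.880; wc +0.490/-0.397 → slack +2.218/-2.185; half-tol=0.444, Σhalf²=0.694559
  +J: nom +31.600 → Σnom=-43.280; wc +0.130/-0.466 → slack +2.348/-2.651; half-tol=0.298, Σhalf²=0.783363
Nominal = -43.280. Worst-case = [-43.280 - 2.651, -43.280 + 2.348] = [-45.931, -40.932]. RSS = √0.783363 = 0.885.

nominal=-43.280 wc=[-45.931,-40.932] rss=0.885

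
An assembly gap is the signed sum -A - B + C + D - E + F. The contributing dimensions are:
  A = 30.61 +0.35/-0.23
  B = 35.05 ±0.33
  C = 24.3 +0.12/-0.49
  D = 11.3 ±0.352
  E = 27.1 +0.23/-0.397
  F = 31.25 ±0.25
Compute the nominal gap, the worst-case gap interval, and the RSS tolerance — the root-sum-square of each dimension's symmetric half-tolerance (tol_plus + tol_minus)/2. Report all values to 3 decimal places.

nominal=-25.910 wc=[-27.912,-24.231] rss=0.755

Stack each dimension's contribution:
  -A: nom -30.610 → Σnom=-30.610; wc +0.230/-0.350 → slack +0.230/-0.350; half-tol=0.290, Σhalf²=0.084100
  -B: nom -35.050 → Σnom=-65.660; wc +0.330/-0.330 → slack +0.560/-0.680; half-tol=0.330, Σhalf²=0.193000
  +C: nom +24.300 → Σnom=-41.360; wc +0.120/-0.490 → slack +0.680/-1.170; half-tol=0.305, Σhalf²=0.286025
  +D: nom +11.300 → Σnom=-30.060; wc +0.352/-0.352 → slack +1.032/-1.522; half-tol=0.352, Σhalf²=0.409929
  -E: nom -27.100 → Σnom=-57.160; wc +0.397/-0.230 → slack +1.429/-1.752; half-tol=0.314, Σhalf²=0.508211
  +F: nom +31.250 → Σnom=-25.910; wc +0.250/-0.250 → slack +1.679/-2.002; half-tol=0.250, Σhalf²=0.570711
Nominal = -25.910. Worst-case = [-25.910 - 2.002, -25.910 + 1.679] = [-27.912, -24.231]. RSS = √0.570711 = 0.755.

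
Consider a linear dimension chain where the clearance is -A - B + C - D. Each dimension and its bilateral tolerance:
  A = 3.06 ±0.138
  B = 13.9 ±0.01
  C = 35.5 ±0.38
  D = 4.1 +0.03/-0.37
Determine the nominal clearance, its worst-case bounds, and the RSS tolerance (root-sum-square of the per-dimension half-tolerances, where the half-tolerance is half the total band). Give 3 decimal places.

Stack each dimension's contribution:
  -A: nom -3.060 → Σnom=-3.060; wc +0.138/-0.138 → slack +0.138/-0.138; half-tol=0.138, Σhalf²=0.019044
  -B: nom -13.900 → Σnom=-16.960; wc +0.010/-0.010 → slack +0.148/-0.148; half-tol=0.010, Σhalf²=0.019144
  +C: nom +35.500 → Σnom=18.540; wc +0.380/-0.380 → slack +0.528/-0.528; half-tol=0.380, Σhalf²=0.163544
  -D: nom -4.100 → Σnom=14.440; wc +0.370/-0.030 → slack +0.898/-0.558; half-tol=0.200, Σhalf²=0.203544
Nominal = 14.440. Worst-case = [14.440 - 0.558, 14.440 + 0.898] = [13.882, 15.338]. RSS = √0.203544 = 0.451.

nominal=14.440 wc=[13.882,15.338] rss=0.451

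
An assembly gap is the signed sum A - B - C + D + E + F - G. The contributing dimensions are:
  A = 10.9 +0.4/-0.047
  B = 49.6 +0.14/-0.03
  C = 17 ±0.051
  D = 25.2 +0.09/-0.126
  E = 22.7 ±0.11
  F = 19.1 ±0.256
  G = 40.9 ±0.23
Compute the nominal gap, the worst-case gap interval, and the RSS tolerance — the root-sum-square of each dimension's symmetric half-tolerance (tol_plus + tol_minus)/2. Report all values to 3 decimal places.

Stack each dimension's contribution:
  +A: nom +10.900 → Σnom=10.900; wc +0.400/-0.047 → slack +0.400/-0.047; half-tol=0.224, Σhalf²=0.049952
  -B: nom -49.600 → Σnom=-38.700; wc +0.030/-0.140 → slack +0.430/-0.187; half-tol=0.085, Σhalf²=0.057177
  -C: nom -17.000 → Σnom=-55.700; wc +0.051/-0.051 → slack +0.481/-0.238; half-tol=0.051, Σhalf²=0.059778
  +D: nom +25.200 → Σnom=-30.500; wc +0.090/-0.126 → slack +0.571/-0.364; half-tol=0.108, Σhalf²=0.071442
  +E: nom +22.700 → Σnom=-7.800; wc +0.110/-0.110 → slack +0.681/-0.474; half-tol=0.110, Σhalf²=0.083542
  +F: nom +19.100 → Σnom=11.300; wc +0.256/-0.256 → slack +0.937/-0.730; half-tol=0.256, Σhalf²=0.149078
  -G: nom -40.900 → Σnom=-29.600; wc +0.230/-0.230 → slack +1.167/-0.960; half-tol=0.230, Σhalf²=0.201978
Nominal = -29.600. Worst-case = [-29.600 - 0.960, -29.600 + 1.167] = [-30.560, -28.433]. RSS = √0.201978 = 0.449.

nominal=-29.600 wc=[-30.560,-28.433] rss=0.449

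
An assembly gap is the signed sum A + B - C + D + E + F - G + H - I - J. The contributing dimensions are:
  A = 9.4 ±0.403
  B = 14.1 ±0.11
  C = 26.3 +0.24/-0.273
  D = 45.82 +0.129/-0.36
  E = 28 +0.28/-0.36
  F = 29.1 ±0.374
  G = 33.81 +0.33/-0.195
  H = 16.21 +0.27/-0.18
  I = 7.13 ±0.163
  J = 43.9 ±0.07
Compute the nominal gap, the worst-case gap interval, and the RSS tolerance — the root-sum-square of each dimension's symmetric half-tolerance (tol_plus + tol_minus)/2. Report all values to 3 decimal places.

nominal=31.490 wc=[28.900,33.757] rss=0.833

Stack each dimension's contribution:
  +A: nom +9.400 → Σnom=9.400; wc +0.403/-0.403 → slack +0.403/-0.403; half-tol=0.403, Σhalf²=0.162409
  +B: nom +14.100 → Σnom=23.500; wc +0.110/-0.110 → slack +0.513/-0.513; half-tol=0.110, Σhalf²=0.174509
  -C: nom -26.300 → Σnom=-2.800; wc +0.273/-0.240 → slack +0.786/-0.753; half-tol=0.257, Σhalf²=0.240301
  +D: nom +45.820 → Σnom=43.020; wc +0.129/-0.360 → slack +0.915/-1.113; half-tol=0.244, Σhalf²=0.300082
  +E: nom +28.000 → Σnom=71.020; wc +0.280/-0.360 → slack +1.195/-1.473; half-tol=0.320, Σhalf²=0.402481
  +F: nom +29.100 → Σnom=100.120; wc +0.374/-0.374 → slack +1.569/-1.847; half-tol=0.374, Σhalf²=0.542358
  -G: nom -33.810 → Σnom=66.310; wc +0.195/-0.330 → slack +1.764/-2.177; half-tol=0.263, Σhalf²=0.611264
  +H: nom +16.210 → Σnom=82.520; wc +0.270/-0.180 → slack +2.034/-2.357; half-tol=0.225, Σhalf²=0.661889
  -I: nom -7.130 → Σnom=75.390; wc +0.163/-0.163 → slack +2.197/-2.520; half-tol=0.163, Σhalf²=0.688458
  -J: nom -43.900 → Σnom=31.490; wc +0.070/-0.070 → slack +2.267/-2.590; half-tol=0.070, Σhalf²=0.693358
Nominal = 31.490. Worst-case = [31.490 - 2.590, 31.490 + 2.267] = [28.900, 33.757]. RSS = √0.693358 = 0.833.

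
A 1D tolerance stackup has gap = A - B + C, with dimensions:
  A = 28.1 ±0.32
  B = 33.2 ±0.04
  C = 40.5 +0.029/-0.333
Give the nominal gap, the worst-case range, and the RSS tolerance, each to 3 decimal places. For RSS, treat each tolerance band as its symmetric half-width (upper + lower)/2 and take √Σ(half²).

nominal=35.400 wc=[34.707,35.789] rss=0.370

Stack each dimension's contribution:
  +A: nom +28.100 → Σnom=28.100; wc +0.320/-0.320 → slack +0.320/-0.320; half-tol=0.320, Σhalf²=0.102400
  -B: nom -33.200 → Σnom=-5.100; wc +0.040/-0.040 → slack +0.360/-0.360; half-tol=0.040, Σhalf²=0.104000
  +C: nom +40.500 → Σnom=35.400; wc +0.029/-0.333 → slack +0.389/-0.693; half-tol=0.181, Σhalf²=0.136761
Nominal = 35.400. Worst-case = [35.400 - 0.693, 35.400 + 0.389] = [34.707, 35.789]. RSS = √0.136761 = 0.370.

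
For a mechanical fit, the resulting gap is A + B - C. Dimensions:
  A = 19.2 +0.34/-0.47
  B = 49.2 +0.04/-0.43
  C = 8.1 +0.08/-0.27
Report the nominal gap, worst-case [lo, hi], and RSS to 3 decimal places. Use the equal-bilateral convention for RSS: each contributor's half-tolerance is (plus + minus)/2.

Stack each dimension's contribution:
  +A: nom +19.200 → Σnom=19.200; wc +0.340/-0.470 → slack +0.340/-0.470; half-tol=0.405, Σhalf²=0.164025
  +B: nom +49.200 → Σnom=68.400; wc +0.040/-0.430 → slack +0.380/-0.900; half-tol=0.235, Σhalf²=0.219250
  -C: nom -8.100 → Σnom=60.300; wc +0.270/-0.080 → slack +0.650/-0.980; half-tol=0.175, Σhalf²=0.249875
Nominal = 60.300. Worst-case = [60.300 - 0.980, 60.300 + 0.650] = [59.320, 60.950]. RSS = √0.249875 = 0.500.

nominal=60.300 wc=[59.320,60.950] rss=0.500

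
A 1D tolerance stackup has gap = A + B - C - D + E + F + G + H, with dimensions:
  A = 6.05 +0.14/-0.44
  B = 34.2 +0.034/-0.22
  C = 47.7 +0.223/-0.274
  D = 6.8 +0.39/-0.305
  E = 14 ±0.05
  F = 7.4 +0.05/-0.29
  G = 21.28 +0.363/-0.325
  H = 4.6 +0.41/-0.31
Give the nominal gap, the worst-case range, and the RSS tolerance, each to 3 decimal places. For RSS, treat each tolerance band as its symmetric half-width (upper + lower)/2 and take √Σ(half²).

Stack each dimension's contribution:
  +A: nom +6.050 → Σnom=6.050; wc +0.140/-0.440 → slack +0.140/-0.440; half-tol=0.290, Σhalf²=0.084100
  +B: nom +34.200 → Σnom=40.250; wc +0.034/-0.220 → slack +0.174/-0.660; half-tol=0.127, Σhalf²=0.100229
  -C: nom -47.700 → Σnom=-7.450; wc +0.274/-0.223 → slack +0.448/-0.883; half-tol=0.248, Σhalf²=0.161981
  -D: nom -6.800 → Σnom=-14.250; wc +0.305/-0.390 → slack +0.753/-1.273; half-tol=0.348, Σhalf²=0.282738
  +E: nom +14.000 → Σnom=-0.250; wc +0.050/-0.050 → slack +0.803/-1.323; half-tol=0.050, Σhalf²=0.285238
  +F: nom +7.400 → Σnom=7.150; wc +0.050/-0.290 → slack +0.853/-1.613; half-tol=0.170, Σhalf²=0.314138
  +G: nom +21.280 → Σnom=28.430; wc +0.363/-0.325 → slack +1.216/-1.938; half-tol=0.344, Σhalf²=0.432474
  +H: nom +4.600 → Σnom=33.030; wc +0.410/-0.310 → slack +1.626/-2.248; half-tol=0.360, Σhalf²=0.562074
Nominal = 33.030. Worst-case = [33.030 - 2.248, 33.030 + 1.626] = [30.782, 34.656]. RSS = √0.562074 = 0.750.

nominal=33.030 wc=[30.782,34.656] rss=0.750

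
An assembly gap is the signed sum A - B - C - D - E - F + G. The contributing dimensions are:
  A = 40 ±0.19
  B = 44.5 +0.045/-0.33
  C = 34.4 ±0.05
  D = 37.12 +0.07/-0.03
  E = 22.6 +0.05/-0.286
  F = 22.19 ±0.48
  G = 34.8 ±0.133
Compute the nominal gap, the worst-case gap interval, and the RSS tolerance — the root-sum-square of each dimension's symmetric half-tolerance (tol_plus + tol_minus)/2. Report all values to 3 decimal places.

nominal=-86.010 wc=[-87.028,-84.511] rss=0.594

Stack each dimension's contribution:
  +A: nom +40.000 → Σnom=40.000; wc +0.190/-0.190 → slack +0.190/-0.190; half-tol=0.190, Σhalf²=0.036100
  -B: nom -44.500 → Σnom=-4.500; wc +0.330/-0.045 → slack +0.520/-0.235; half-tol=0.188, Σhalf²=0.071256
  -C: nom -34.400 → Σnom=-38.900; wc +0.050/-0.050 → slack +0.570/-0.285; half-tol=0.050, Σhalf²=0.073756
  -D: nom -37.120 → Σnom=-76.020; wc +0.030/-0.070 → slack +0.600/-0.355; half-tol=0.050, Σhalf²=0.076256
  -E: nom -22.600 → Σnom=-98.620; wc +0.286/-0.050 → slack +0.886/-0.405; half-tol=0.168, Σhalf²=0.104480
  -F: nom -22.190 → Σnom=-120.810; wc +0.480/-0.480 → slack +1.366/-0.885; half-tol=0.480, Σhalf²=0.334880
  +G: nom +34.800 → Σnom=-86.010; wc +0.133/-0.133 → slack +1.499/-1.018; half-tol=0.133, Σhalf²=0.352569
Nominal = -86.010. Worst-case = [-86.010 - 1.018, -86.010 + 1.499] = [-87.028, -84.511]. RSS = √0.352569 = 0.594.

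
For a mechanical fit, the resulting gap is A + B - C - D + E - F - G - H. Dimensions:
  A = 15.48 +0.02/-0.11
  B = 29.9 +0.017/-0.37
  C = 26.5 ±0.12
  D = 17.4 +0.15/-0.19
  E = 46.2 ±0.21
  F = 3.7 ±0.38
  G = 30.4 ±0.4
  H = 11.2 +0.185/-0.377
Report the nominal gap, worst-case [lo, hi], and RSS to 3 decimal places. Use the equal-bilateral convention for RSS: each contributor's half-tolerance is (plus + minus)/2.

nominal=2.380 wc=[0.455,4.094] rss=0.716

Stack each dimension's contribution:
  +A: nom +15.480 → Σnom=15.480; wc +0.020/-0.110 → slack +0.020/-0.110; half-tol=0.065, Σhalf²=0.004225
  +B: nom +29.900 → Σnom=45.380; wc +0.017/-0.370 → slack +0.037/-0.480; half-tol=0.194, Σhalf²=0.041667
  -C: nom -26.500 → Σnom=18.880; wc +0.120/-0.120 → slack +0.157/-0.600; half-tol=0.120, Σhalf²=0.056067
  -D: nom -17.400 → Σnom=1.480; wc +0.190/-0.150 → slack +0.347/-0.750; half-tol=0.170, Σhalf²=0.084967
  +E: nom +46.200 → Σnom=47.680; wc +0.210/-0.210 → slack +0.557/-0.960; half-tol=0.210, Σhalf²=0.129067
  -F: nom -3.700 → Σnom=43.980; wc +0.380/-0.380 → slack +0.937/-1.340; half-tol=0.380, Σhalf²=0.273467
  -G: nom -30.400 → Σnom=13.580; wc +0.400/-0.400 → slack +1.337/-1.740; half-tol=0.400, Σhalf²=0.433467
  -H: nom -11.200 → Σnom=2.380; wc +0.377/-0.185 → slack +1.714/-1.925; half-tol=0.281, Σhalf²=0.512428
Nominal = 2.380. Worst-case = [2.380 - 1.925, 2.380 + 1.714] = [0.455, 4.094]. RSS = √0.512428 = 0.716.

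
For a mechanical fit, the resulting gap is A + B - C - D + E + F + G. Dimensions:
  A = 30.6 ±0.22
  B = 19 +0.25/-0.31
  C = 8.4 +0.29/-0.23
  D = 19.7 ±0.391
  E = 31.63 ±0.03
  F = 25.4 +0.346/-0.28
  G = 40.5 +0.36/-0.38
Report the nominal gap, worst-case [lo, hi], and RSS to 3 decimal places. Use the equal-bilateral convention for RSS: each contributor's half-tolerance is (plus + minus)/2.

nominal=119.030 wc=[117.129,120.857] rss=0.764

Stack each dimension's contribution:
  +A: nom +30.600 → Σnom=30.600; wc +0.220/-0.220 → slack +0.220/-0.220; half-tol=0.220, Σhalf²=0.048400
  +B: nom +19.000 → Σnom=49.600; wc +0.250/-0.310 → slack +0.470/-0.530; half-tol=0.280, Σhalf²=0.126800
  -C: nom -8.400 → Σnom=41.200; wc +0.230/-0.290 → slack +0.700/-0.820; half-tol=0.260, Σhalf²=0.194400
  -D: nom -19.700 → Σnom=21.500; wc +0.391/-0.391 → slack +1.091/-1.211; half-tol=0.391, Σhalf²=0.347281
  +E: nom +31.630 → Σnom=53.130; wc +0.030/-0.030 → slack +1.121/-1.241; half-tol=0.030, Σhalf²=0.348181
  +F: nom +25.400 → Σnom=78.530; wc +0.346/-0.280 → slack +1.467/-1.521; half-tol=0.313, Σhalf²=0.446150
  +G: nom +40.500 → Σnom=119.030; wc +0.360/-0.380 → slack +1.827/-1.901; half-tol=0.370, Σhalf²=0.583050
Nominal = 119.030. Worst-case = [119.030 - 1.901, 119.030 + 1.827] = [117.129, 120.857]. RSS = √0.583050 = 0.764.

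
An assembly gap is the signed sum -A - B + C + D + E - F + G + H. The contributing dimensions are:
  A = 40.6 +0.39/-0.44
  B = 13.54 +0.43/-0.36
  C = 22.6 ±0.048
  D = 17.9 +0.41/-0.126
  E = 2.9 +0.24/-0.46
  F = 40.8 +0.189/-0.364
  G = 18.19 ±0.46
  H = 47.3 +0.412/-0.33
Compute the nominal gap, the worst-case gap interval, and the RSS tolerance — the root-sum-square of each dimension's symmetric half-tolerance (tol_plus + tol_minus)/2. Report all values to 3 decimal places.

nominal=13.950 wc=[11.517,16.684] rss=0.975

Stack each dimension's contribution:
  -A: nom -40.600 → Σnom=-40.600; wc +0.440/-0.390 → slack +0.440/-0.390; half-tol=0.415, Σhalf²=0.172225
  -B: nom -13.540 → Σnom=-54.140; wc +0.360/-0.430 → slack +0.800/-0.820; half-tol=0.395, Σhalf²=0.328250
  +C: nom +22.600 → Σnom=-31.540; wc +0.048/-0.048 → slack +0.848/-0.868; half-tol=0.048, Σhalf²=0.330554
  +D: nom +17.900 → Σnom=-13.640; wc +0.410/-0.126 → slack +1.258/-0.994; half-tol=0.268, Σhalf²=0.402378
  +E: nom +2.900 → Σnom=-10.740; wc +0.240/-0.460 → slack +1.498/-1.454; half-tol=0.350, Σhalf²=0.524878
  -F: nom -40.800 → Σnom=-51.540; wc +0.364/-0.189 → slack +1.862/-1.643; half-tol=0.276, Σhalf²=0.601330
  +G: nom +18.190 → Σnom=-33.350; wc +0.460/-0.460 → slack +2.322/-2.103; half-tol=0.460, Σhalf²=0.812930
  +H: nom +47.300 → Σnom=13.950; wc +0.412/-0.330 → slack +2.734/-2.433; half-tol=0.371, Σhalf²=0.950571
Nominal = 13.950. Worst-case = [13.950 - 2.433, 13.950 + 2.734] = [11.517, 16.684]. RSS = √0.950571 = 0.975.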